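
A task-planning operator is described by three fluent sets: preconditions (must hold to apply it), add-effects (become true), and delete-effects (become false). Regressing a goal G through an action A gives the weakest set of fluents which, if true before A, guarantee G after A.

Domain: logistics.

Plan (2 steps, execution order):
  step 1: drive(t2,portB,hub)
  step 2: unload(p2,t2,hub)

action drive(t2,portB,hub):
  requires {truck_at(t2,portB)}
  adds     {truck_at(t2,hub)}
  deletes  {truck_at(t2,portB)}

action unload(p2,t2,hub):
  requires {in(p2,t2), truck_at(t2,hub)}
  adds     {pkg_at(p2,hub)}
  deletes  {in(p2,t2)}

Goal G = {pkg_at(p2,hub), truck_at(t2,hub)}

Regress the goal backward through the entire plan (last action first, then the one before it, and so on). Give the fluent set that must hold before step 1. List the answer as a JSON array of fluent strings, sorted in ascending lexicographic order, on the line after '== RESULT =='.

Regress step by step:
  through step 2 (unload(p2,t2,hub)): drop {pkg_at(p2,hub)}, keep {truck_at(t2,hub)}, require {in(p2,t2), truck_at(t2,hub)}
    → {in(p2,t2), truck_at(t2,hub)}
  through step 1 (drive(t2,portB,hub)): drop {truck_at(t2,hub)}, keep {in(p2,t2)}, require {truck_at(t2,portB)}
    → {in(p2,t2), truck_at(t2,portB)}

== RESULT ==
["in(p2,t2)", "truck_at(t2,portB)"]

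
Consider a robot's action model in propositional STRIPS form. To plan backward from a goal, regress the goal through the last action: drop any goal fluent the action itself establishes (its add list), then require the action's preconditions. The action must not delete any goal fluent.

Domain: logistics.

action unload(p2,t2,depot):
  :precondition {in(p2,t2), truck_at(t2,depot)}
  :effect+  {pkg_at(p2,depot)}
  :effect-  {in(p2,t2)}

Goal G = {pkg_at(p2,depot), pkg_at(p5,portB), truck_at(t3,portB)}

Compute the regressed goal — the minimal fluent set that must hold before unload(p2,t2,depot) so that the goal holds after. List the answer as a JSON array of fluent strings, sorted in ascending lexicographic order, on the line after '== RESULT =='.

Regress:
  G ∩ del = {}  (empty — regression defined)
  G \ add = {pkg_at(p2,depot), pkg_at(p5,portB), truck_at(t3,portB)} \ {pkg_at(p2,depot)} = {pkg_at(p5,portB), truck_at(t3,portB)}
  ∪ pre   = {pkg_at(p5,portB), truck_at(t3,portB)} ∪ {in(p2,t2), truck_at(t2,depot)}
          = {in(p2,t2), pkg_at(p5,portB), truck_at(t2,depot), truck_at(t3,portB)}

== RESULT ==
["in(p2,t2)", "pkg_at(p5,portB)", "truck_at(t2,depot)", "truck_at(t3,portB)"]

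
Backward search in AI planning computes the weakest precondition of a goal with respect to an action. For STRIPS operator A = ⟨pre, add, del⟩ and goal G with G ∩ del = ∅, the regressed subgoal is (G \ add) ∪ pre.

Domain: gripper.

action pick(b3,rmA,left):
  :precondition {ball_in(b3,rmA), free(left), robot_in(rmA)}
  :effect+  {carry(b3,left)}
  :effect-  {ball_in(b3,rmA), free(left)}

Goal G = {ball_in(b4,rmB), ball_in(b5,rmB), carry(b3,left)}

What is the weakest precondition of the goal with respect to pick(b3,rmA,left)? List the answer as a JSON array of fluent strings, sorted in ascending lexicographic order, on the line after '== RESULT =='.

Regress:
  G ∩ del = {}  (empty — regression defined)
  G \ add = {ball_in(b4,rmB), ball_in(b5,rmB), carry(b3,left)} \ {carry(b3,left)} = {ball_in(b4,rmB), ball_in(b5,rmB)}
  ∪ pre   = {ball_in(b4,rmB), ball_in(b5,rmB)} ∪ {ball_in(b3,rmA), free(left), robot_in(rmA)}
          = {ball_in(b3,rmA), ball_in(b4,rmB), ball_in(b5,rmB), free(left), robot_in(rmA)}

== RESULT ==
["ball_in(b3,rmA)", "ball_in(b4,rmB)", "ball_in(b5,rmB)", "free(left)", "robot_in(rmA)"]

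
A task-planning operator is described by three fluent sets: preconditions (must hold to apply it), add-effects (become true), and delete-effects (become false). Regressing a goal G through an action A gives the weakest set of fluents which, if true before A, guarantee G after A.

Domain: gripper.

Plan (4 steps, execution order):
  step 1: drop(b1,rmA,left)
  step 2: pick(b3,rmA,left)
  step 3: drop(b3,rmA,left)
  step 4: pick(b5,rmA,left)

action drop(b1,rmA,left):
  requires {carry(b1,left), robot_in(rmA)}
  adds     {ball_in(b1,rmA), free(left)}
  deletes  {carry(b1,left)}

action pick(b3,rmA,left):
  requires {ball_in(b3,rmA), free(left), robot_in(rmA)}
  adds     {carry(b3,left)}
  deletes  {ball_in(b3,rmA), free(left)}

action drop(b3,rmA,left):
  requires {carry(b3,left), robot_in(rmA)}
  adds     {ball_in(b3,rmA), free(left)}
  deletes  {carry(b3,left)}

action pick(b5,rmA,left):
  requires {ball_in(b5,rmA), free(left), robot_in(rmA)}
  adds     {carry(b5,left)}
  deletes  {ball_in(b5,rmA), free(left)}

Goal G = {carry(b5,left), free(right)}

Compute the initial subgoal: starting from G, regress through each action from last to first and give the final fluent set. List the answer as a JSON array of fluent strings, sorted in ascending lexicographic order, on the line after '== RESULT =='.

Regress step by step:
  through step 4 (pick(b5,rmA,left)): drop {carry(b5,left)}, keep {free(right)}, require {ball_in(b5,rmA), free(left), robot_in(rmA)}
    → {ball_in(b5,rmA), free(left), free(right), robot_in(rmA)}
  through step 3 (drop(b3,rmA,left)): drop {free(left)}, keep {ball_in(b5,rmA), free(right), robot_in(rmA)}, require {carry(b3,left), robot_in(rmA)}
    → {ball_in(b5,rmA), carry(b3,left), free(right), robot_in(rmA)}
  through step 2 (pick(b3,rmA,left)): drop {carry(b3,left)}, keep {ball_in(b5,rmA), free(right), robot_in(rmA)}, require {ball_in(b3,rmA), free(left), robot_in(rmA)}
    → {ball_in(b3,rmA), ball_in(b5,rmA), free(left), free(right), robot_in(rmA)}
  through step 1 (drop(b1,rmA,left)): drop {free(left)}, keep {ball_in(b3,rmA), ball_in(b5,rmA), free(right), robot_in(rmA)}, require {carry(b1,left), robot_in(rmA)}
    → {ball_in(b3,rmA), ball_in(b5,rmA), carry(b1,left), free(right), robot_in(rmA)}

== RESULT ==
["ball_in(b3,rmA)", "ball_in(b5,rmA)", "carry(b1,left)", "free(right)", "robot_in(rmA)"]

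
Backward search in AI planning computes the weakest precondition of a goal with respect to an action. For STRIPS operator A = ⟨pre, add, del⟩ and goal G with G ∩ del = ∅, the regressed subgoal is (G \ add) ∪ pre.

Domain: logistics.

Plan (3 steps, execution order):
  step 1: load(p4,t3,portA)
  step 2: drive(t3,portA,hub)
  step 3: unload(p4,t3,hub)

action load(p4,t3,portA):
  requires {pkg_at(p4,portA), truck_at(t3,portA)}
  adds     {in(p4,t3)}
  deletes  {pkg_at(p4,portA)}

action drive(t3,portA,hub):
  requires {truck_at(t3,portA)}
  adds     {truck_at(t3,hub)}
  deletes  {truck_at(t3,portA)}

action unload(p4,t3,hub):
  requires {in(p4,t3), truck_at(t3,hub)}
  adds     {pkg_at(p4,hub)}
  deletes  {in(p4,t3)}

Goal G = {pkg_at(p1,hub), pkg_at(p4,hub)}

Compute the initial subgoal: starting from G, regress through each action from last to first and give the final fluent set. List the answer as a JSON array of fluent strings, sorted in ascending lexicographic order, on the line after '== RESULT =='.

Regress step by step:
  through step 3 (unload(p4,t3,hub)): drop {pkg_at(p4,hub)}, keep {pkg_at(p1,hub)}, require {in(p4,t3), truck_at(t3,hub)}
    → {in(p4,t3), pkg_at(p1,hub), truck_at(t3,hub)}
  through step 2 (drive(t3,portA,hub)): drop {truck_at(t3,hub)}, keep {in(p4,t3), pkg_at(p1,hub)}, require {truck_at(t3,portA)}
    → {in(p4,t3), pkg_at(p1,hub), truck_at(t3,portA)}
  through step 1 (load(p4,t3,portA)): drop {in(p4,t3)}, keep {pkg_at(p1,hub), truck_at(t3,portA)}, require {pkg_at(p4,portA), truck_at(t3,portA)}
    → {pkg_at(p1,hub), pkg_at(p4,portA), truck_at(t3,portA)}

== RESULT ==
["pkg_at(p1,hub)", "pkg_at(p4,portA)", "truck_at(t3,portA)"]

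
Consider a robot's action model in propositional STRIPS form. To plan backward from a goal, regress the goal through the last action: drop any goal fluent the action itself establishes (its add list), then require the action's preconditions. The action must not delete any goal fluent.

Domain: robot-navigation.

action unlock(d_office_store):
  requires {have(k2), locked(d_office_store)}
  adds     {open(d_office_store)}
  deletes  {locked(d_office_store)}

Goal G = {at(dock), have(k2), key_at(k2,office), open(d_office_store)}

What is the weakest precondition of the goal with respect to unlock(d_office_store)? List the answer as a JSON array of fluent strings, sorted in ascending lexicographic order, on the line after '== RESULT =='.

Regress:
  G ∩ del = {}  (empty — regression defined)
  G \ add = {at(dock), have(k2), key_at(k2,office), open(d_office_store)} \ {open(d_office_store)} = {at(dock), have(k2), key_at(k2,office)}
  ∪ pre   = {at(dock), have(k2), key_at(k2,office)} ∪ {have(k2), locked(d_office_store)}
          = {at(dock), have(k2), key_at(k2,office), locked(d_office_store)}

== RESULT ==
["at(dock)", "have(k2)", "key_at(k2,office)", "locked(d_office_store)"]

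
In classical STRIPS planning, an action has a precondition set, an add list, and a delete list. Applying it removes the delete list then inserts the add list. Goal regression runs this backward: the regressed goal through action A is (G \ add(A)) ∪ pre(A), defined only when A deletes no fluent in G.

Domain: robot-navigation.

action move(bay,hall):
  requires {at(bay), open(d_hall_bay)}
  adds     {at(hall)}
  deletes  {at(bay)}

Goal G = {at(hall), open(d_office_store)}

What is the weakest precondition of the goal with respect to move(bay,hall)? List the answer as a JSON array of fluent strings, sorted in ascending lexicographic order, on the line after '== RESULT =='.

Compute (G \ add) ∪ pre:
  G ∩ del = {}  (empty — regression defined)
  G \ add = {at(hall), open(d_office_store)} \ {at(hall)} = {open(d_office_store)}
  ∪ pre   = {open(d_office_store)} ∪ {at(bay), open(d_hall_bay)}
          = {at(bay), open(d_hall_bay), open(d_office_store)}

== RESULT ==
["at(bay)", "open(d_hall_bay)", "open(d_office_store)"]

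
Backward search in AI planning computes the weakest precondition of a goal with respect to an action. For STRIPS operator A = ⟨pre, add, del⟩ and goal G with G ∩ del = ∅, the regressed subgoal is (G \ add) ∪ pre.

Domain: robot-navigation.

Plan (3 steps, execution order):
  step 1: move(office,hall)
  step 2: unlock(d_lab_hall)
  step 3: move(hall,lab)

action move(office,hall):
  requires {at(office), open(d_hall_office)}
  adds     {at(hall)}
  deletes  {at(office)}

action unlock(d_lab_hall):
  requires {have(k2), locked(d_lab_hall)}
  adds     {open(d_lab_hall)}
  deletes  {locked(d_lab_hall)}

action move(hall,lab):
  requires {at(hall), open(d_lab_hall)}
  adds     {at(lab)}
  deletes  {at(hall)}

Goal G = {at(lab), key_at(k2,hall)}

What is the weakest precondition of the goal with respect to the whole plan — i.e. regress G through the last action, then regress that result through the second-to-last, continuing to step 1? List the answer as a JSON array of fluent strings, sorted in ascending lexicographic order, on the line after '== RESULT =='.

Work backward from the goal:
  through step 3 (move(hall,lab)): drop {at(lab)}, keep {key_at(k2,hall)}, require {at(hall), open(d_lab_hall)}
    → {at(hall), key_at(k2,hall), open(d_lab_hall)}
  through step 2 (unlock(d_lab_hall)): drop {open(d_lab_hall)}, keep {at(hall), key_at(k2,hall)}, require {have(k2), locked(d_lab_hall)}
    → {at(hall), have(k2), key_at(k2,hall), locked(d_lab_hall)}
  through step 1 (move(office,hall)): drop {at(hall)}, keep {have(k2), key_at(k2,hall), locked(d_lab_hall)}, require {at(office), open(d_hall_office)}
    → {at(office), have(k2), key_at(k2,hall), locked(d_lab_hall), open(d_hall_office)}

== RESULT ==
["at(office)", "have(k2)", "key_at(k2,hall)", "locked(d_lab_hall)", "open(d_hall_office)"]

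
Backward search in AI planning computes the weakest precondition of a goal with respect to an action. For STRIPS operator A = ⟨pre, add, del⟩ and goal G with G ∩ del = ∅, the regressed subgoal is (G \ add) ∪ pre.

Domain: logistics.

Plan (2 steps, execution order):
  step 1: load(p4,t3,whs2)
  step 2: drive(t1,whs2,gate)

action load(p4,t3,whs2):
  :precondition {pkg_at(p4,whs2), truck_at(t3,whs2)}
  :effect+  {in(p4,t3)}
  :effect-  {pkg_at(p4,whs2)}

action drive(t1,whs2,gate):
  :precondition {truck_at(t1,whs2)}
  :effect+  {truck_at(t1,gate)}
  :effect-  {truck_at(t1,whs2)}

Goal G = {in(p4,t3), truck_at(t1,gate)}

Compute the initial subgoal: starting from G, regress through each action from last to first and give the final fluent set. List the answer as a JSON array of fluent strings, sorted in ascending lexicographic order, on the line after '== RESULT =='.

Work backward from the goal:
  through step 2 (drive(t1,whs2,gate)): drop {truck_at(t1,gate)}, keep {in(p4,t3)}, require {truck_at(t1,whs2)}
    → {in(p4,t3), truck_at(t1,whs2)}
  through step 1 (load(p4,t3,whs2)): drop {in(p4,t3)}, keep {truck_at(t1,whs2)}, require {pkg_at(p4,whs2), truck_at(t3,whs2)}
    → {pkg_at(p4,whs2), truck_at(t1,whs2), truck_at(t3,whs2)}

== RESULT ==
["pkg_at(p4,whs2)", "truck_at(t1,whs2)", "truck_at(t3,whs2)"]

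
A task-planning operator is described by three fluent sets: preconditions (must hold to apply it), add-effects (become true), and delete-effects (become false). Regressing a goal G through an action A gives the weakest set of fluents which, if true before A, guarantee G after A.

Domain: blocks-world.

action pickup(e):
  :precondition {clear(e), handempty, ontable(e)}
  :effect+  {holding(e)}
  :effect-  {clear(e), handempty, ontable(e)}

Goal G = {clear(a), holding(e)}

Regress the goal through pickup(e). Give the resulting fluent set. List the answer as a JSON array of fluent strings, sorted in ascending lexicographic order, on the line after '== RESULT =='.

Regress:
  G ∩ del = {}  (empty — regression defined)
  G \ add = {clear(a), holding(e)} \ {holding(e)} = {clear(a)}
  ∪ pre   = {clear(a)} ∪ {clear(e), handempty, ontable(e)}
          = {clear(a), clear(e), handempty, ontable(e)}

== RESULT ==
["clear(a)", "clear(e)", "handempty", "ontable(e)"]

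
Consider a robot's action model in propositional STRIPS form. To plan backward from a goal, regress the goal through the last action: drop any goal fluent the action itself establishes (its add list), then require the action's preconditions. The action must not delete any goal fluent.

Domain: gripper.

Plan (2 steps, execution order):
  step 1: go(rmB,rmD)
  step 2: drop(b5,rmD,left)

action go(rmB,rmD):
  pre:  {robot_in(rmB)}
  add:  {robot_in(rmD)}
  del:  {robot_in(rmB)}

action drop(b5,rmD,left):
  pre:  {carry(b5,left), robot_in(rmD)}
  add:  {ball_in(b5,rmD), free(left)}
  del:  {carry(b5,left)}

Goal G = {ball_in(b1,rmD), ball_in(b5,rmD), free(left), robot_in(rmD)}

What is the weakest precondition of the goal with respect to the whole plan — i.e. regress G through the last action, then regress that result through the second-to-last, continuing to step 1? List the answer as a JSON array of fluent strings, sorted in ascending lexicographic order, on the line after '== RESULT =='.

Regress step by step:
  through step 2 (drop(b5,rmD,left)): drop {ball_in(b5,rmD), free(left)}, keep {ball_in(b1,rmD), robot_in(rmD)}, require {carry(b5,left), robot_in(rmD)}
    → {ball_in(b1,rmD), carry(b5,left), robot_in(rmD)}
  through step 1 (go(rmB,rmD)): drop {robot_in(rmD)}, keep {ball_in(b1,rmD), carry(b5,left)}, require {robot_in(rmB)}
    → {ball_in(b1,rmD), carry(b5,left), robot_in(rmB)}

== RESULT ==
["ball_in(b1,rmD)", "carry(b5,left)", "robot_in(rmB)"]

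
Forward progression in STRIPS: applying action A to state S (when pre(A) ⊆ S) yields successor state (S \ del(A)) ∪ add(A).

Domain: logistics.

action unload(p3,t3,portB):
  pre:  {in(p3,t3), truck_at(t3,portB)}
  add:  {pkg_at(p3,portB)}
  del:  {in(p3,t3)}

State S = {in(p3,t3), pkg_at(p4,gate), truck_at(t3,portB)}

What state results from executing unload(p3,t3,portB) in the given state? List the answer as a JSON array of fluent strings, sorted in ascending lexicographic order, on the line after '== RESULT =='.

Compute (S \ del) ∪ add:
  pre ⊆ S: {in(p3,t3), truck_at(t3,portB)} ⊆ S  — applicable
  S \ del = {pkg_at(p4,gate), truck_at(t3,portB)}
  ∪ add   = {pkg_at(p3,portB), pkg_at(p4,gate), truck_at(t3,portB)}

== RESULT ==
["pkg_at(p3,portB)", "pkg_at(p4,gate)", "truck_at(t3,portB)"]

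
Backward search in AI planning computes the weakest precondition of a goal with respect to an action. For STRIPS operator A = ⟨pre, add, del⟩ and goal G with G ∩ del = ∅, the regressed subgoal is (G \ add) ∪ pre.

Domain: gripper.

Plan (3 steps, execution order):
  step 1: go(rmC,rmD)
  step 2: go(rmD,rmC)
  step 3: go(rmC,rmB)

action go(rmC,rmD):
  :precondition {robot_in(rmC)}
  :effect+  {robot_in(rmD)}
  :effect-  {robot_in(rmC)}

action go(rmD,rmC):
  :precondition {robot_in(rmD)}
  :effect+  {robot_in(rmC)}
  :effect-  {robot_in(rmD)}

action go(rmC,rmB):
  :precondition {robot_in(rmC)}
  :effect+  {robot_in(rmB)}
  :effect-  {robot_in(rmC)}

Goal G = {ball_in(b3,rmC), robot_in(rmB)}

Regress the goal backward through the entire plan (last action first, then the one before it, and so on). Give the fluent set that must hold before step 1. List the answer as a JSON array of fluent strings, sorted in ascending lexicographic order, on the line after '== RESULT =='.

Work backward from the goal:
  through step 3 (go(rmC,rmB)): drop {robot_in(rmB)}, keep {ball_in(b3,rmC)}, require {robot_in(rmC)}
    → {ball_in(b3,rmC), robot_in(rmC)}
  through step 2 (go(rmD,rmC)): drop {robot_in(rmC)}, keep {ball_in(b3,rmC)}, require {robot_in(rmD)}
    → {ball_in(b3,rmC), robot_in(rmD)}
  through step 1 (go(rmC,rmD)): drop {robot_in(rmD)}, keep {ball_in(b3,rmC)}, require {robot_in(rmC)}
    → {ball_in(b3,rmC), robot_in(rmC)}

== RESULT ==
["ball_in(b3,rmC)", "robot_in(rmC)"]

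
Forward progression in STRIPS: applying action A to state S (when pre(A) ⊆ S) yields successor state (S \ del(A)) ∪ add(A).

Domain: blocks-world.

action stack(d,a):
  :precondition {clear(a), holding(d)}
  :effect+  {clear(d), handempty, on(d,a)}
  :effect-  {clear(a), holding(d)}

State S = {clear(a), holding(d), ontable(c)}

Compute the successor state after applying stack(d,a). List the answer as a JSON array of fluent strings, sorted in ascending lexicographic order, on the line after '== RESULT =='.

Compute (S \ del) ∪ add:
  pre ⊆ S: {clear(a), holding(d)} ⊆ S  — applicable
  S \ del = {ontable(c)}
  ∪ add   = {clear(d), handempty, on(d,a), ontable(c)}

== RESULT ==
["clear(d)", "handempty", "on(d,a)", "ontable(c)"]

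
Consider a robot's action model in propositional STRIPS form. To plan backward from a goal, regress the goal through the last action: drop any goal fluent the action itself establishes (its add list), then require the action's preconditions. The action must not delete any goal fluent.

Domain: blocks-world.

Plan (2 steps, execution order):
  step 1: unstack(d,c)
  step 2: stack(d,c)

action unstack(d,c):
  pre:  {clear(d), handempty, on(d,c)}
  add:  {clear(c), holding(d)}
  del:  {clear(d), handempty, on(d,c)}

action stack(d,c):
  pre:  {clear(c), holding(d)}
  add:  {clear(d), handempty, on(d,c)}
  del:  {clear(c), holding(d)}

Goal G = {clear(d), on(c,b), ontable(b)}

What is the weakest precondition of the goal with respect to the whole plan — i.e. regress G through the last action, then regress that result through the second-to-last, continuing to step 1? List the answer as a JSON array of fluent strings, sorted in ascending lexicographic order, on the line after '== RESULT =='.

Work backward from the goal:
  through step 2 (stack(d,c)): drop {clear(d)}, keep {on(c,b), ontable(b)}, require {clear(c), holding(d)}
    → {clear(c), holding(d), on(c,b), ontable(b)}
  through step 1 (unstack(d,c)): drop {clear(c), holding(d)}, keep {on(c,b), ontable(b)}, require {clear(d), handempty, on(d,c)}
    → {clear(d), handempty, on(c,b), on(d,c), ontable(b)}

== RESULT ==
["clear(d)", "handempty", "on(c,b)", "on(d,c)", "ontable(b)"]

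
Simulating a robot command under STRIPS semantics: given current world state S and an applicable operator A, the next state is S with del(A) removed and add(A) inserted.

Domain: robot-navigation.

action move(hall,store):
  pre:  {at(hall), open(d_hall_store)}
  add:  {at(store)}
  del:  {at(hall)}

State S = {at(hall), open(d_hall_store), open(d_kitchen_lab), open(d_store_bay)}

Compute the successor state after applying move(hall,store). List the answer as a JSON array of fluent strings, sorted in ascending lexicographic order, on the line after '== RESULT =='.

Compute (S \ del) ∪ add:
  pre ⊆ S: {at(hall), open(d_hall_store)} ⊆ S  — applicable
  S \ del = {open(d_hall_store), open(d_kitchen_lab), open(d_store_bay)}
  ∪ add   = {at(store), open(d_hall_store), open(d_kitchen_lab), open(d_store_bay)}

== RESULT ==
["at(store)", "open(d_hall_store)", "open(d_kitchen_lab)", "open(d_store_bay)"]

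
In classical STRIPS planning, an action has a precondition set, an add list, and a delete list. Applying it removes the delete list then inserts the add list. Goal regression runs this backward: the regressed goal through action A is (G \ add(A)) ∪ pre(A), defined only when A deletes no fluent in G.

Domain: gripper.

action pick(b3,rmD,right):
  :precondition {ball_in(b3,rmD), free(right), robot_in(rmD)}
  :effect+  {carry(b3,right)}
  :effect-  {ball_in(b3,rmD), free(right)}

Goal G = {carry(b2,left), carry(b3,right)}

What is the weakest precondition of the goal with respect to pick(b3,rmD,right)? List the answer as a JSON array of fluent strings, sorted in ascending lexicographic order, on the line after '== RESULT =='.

Compute (G \ add) ∪ pre:
  G ∩ del = {}  (empty — regression defined)
  G \ add = {carry(b2,left), carry(b3,right)} \ {carry(b3,right)} = {carry(b2,left)}
  ∪ pre   = {carry(b2,left)} ∪ {ball_in(b3,rmD), free(right), robot_in(rmD)}
          = {ball_in(b3,rmD), carry(b2,left), free(right), robot_in(rmD)}

== RESULT ==
["ball_in(b3,rmD)", "carry(b2,left)", "free(right)", "robot_in(rmD)"]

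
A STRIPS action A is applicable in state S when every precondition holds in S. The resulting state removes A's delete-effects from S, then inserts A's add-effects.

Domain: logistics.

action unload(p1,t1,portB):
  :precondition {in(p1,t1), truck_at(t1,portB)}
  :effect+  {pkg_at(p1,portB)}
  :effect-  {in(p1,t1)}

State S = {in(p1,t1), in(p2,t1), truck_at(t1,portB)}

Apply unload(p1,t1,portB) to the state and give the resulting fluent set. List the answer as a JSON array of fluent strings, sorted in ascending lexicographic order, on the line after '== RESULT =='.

Progress:
  pre ⊆ S: {in(p1,t1), truck_at(t1,portB)} ⊆ S  — applicable
  S \ del = {in(p2,t1), truck_at(t1,portB)}
  ∪ add   = {in(p2,t1), pkg_at(p1,portB), truck_at(t1,portB)}

== RESULT ==
["in(p2,t1)", "pkg_at(p1,portB)", "truck_at(t1,portB)"]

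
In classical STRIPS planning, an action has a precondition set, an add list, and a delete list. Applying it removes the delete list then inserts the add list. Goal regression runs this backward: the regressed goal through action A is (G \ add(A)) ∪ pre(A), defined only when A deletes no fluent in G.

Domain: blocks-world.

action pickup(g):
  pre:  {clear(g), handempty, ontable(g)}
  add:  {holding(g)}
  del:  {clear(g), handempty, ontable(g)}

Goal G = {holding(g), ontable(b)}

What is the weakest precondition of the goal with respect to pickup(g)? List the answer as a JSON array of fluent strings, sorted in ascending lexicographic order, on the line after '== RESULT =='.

Compute (G \ add) ∪ pre:
  G ∩ del = {}  (empty — regression defined)
  G \ add = {holding(g), ontable(b)} \ {holding(g)} = {ontable(b)}
  ∪ pre   = {ontable(b)} ∪ {clear(g), handempty, ontable(g)}
          = {clear(g), handempty, ontable(b), ontable(g)}

== RESULT ==
["clear(g)", "handempty", "ontable(b)", "ontable(g)"]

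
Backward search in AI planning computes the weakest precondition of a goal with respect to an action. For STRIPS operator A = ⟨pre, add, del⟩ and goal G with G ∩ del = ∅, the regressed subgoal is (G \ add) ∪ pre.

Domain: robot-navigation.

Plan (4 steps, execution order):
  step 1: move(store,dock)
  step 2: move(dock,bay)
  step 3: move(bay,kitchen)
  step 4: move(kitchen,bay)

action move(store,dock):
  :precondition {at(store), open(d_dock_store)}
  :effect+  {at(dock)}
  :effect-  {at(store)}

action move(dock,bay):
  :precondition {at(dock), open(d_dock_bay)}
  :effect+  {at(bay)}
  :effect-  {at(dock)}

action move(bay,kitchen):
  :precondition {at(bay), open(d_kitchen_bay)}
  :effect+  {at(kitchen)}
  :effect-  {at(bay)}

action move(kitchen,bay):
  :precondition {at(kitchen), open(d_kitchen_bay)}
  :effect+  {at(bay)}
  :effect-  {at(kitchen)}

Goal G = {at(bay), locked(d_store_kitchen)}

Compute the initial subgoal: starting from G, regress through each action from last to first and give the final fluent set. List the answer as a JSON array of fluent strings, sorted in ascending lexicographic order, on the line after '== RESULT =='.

Work backward from the goal:
  through step 4 (move(kitchen,bay)): drop {at(bay)}, keep {locked(d_store_kitchen)}, require {at(kitchen), open(d_kitchen_bay)}
    → {at(kitchen), locked(d_store_kitchen), open(d_kitchen_bay)}
  through step 3 (move(bay,kitchen)): drop {at(kitchen)}, keep {locked(d_store_kitchen), open(d_kitchen_bay)}, require {at(bay), open(d_kitchen_bay)}
    → {at(bay), locked(d_store_kitchen), open(d_kitchen_bay)}
  through step 2 (move(dock,bay)): drop {at(bay)}, keep {locked(d_store_kitchen), open(d_kitchen_bay)}, require {at(dock), open(d_dock_bay)}
    → {at(dock), locked(d_store_kitchen), open(d_dock_bay), open(d_kitchen_bay)}
  through step 1 (move(store,dock)): drop {at(dock)}, keep {locked(d_store_kitchen), open(d_dock_bay), open(d_kitchen_bay)}, require {at(store), open(d_dock_store)}
    → {at(store), locked(d_store_kitchen), open(d_dock_bay), open(d_dock_store), open(d_kitchen_bay)}

== RESULT ==
["at(store)", "locked(d_store_kitchen)", "open(d_dock_bay)", "open(d_dock_store)", "open(d_kitchen_bay)"]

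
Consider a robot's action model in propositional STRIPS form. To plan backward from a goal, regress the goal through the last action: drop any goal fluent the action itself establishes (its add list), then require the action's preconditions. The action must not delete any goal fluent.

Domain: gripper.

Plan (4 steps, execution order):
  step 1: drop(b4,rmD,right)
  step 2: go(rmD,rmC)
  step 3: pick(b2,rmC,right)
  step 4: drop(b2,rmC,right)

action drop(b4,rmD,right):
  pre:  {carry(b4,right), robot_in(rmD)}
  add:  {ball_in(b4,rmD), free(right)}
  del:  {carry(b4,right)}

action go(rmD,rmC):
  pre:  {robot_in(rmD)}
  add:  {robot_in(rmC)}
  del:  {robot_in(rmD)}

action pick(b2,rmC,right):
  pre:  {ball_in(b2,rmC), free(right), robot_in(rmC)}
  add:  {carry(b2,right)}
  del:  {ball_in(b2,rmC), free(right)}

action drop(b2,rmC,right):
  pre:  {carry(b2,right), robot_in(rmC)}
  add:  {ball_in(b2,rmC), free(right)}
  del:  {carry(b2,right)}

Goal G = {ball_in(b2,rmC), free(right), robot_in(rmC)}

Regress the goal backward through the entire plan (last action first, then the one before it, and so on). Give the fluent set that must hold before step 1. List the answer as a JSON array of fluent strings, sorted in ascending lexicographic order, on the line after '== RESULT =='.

Work backward from the goal:
  through step 4 (drop(b2,rmC,right)): drop {ball_in(b2,rmC), free(right)}, keep {robot_in(rmC)}, require {carry(b2,right), robot_in(rmC)}
    → {carry(b2,right), robot_in(rmC)}
  through step 3 (pick(b2,rmC,right)): drop {carry(b2,right)}, keep {robot_in(rmC)}, require {ball_in(b2,rmC), free(right), robot_in(rmC)}
    → {ball_in(b2,rmC), free(right), robot_in(rmC)}
  through step 2 (go(rmD,rmC)): drop {robot_in(rmC)}, keep {ball_in(b2,rmC), free(right)}, require {robot_in(rmD)}
    → {ball_in(b2,rmC), free(right), robot_in(rmD)}
  through step 1 (drop(b4,rmD,right)): drop {free(right)}, keep {ball_in(b2,rmC), robot_in(rmD)}, require {carry(b4,right), robot_in(rmD)}
    → {ball_in(b2,rmC), carry(b4,right), robot_in(rmD)}

== RESULT ==
["ball_in(b2,rmC)", "carry(b4,right)", "robot_in(rmD)"]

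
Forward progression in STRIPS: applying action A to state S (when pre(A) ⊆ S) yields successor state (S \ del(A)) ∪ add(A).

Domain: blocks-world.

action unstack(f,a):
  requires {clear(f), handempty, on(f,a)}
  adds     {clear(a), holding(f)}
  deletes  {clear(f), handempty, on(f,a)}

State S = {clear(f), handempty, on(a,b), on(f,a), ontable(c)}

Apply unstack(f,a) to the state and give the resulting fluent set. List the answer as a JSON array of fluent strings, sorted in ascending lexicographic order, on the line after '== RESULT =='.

Progress:
  pre ⊆ S: {clear(f), handempty, on(f,a)} ⊆ S  — applicable
  S \ del = {on(a,b), ontable(c)}
  ∪ add   = {clear(a), holding(f), on(a,b), ontable(c)}

== RESULT ==
["clear(a)", "holding(f)", "on(a,b)", "ontable(c)"]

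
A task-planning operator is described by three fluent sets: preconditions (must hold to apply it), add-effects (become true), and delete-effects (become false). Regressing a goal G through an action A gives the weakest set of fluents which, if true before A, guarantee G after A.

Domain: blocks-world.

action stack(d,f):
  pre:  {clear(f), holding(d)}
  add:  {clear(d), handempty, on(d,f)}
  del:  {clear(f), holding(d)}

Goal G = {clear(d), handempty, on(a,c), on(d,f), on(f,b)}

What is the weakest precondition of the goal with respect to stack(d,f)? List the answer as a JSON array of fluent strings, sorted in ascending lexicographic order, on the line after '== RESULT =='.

Regress:
  G ∩ del = {}  (empty — regression defined)
  G \ add = {clear(d), handempty, on(a,c), on(d,f), on(f,b)} \ {clear(d), handempty, on(d,f)} = {on(a,c), on(f,b)}
  ∪ pre   = {on(a,c), on(f,b)} ∪ {clear(f), holding(d)}
          = {clear(f), holding(d), on(a,c), on(f,b)}

== RESULT ==
["clear(f)", "holding(d)", "on(a,c)", "on(f,b)"]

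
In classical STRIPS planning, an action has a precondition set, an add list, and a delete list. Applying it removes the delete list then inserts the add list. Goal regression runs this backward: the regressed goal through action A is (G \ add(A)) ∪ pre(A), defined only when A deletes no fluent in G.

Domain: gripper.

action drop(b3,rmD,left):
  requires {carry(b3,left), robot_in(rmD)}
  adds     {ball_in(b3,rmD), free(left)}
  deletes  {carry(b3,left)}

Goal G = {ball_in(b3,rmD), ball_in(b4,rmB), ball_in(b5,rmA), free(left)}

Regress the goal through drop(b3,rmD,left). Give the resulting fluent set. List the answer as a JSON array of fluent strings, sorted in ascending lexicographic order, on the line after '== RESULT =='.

Regress:
  G ∩ del = {}  (empty — regression defined)
  G \ add = {ball_in(b3,rmD), ball_in(b4,rmB), ball_in(b5,rmA), free(left)} \ {ball_in(b3,rmD), free(left)} = {ball_in(b4,rmB), ball_in(b5,rmA)}
  ∪ pre   = {ball_in(b4,rmB), ball_in(b5,rmA)} ∪ {carry(b3,left), robot_in(rmD)}
          = {ball_in(b4,rmB), ball_in(b5,rmA), carry(b3,left), robot_in(rmD)}

== RESULT ==
["ball_in(b4,rmB)", "ball_in(b5,rmA)", "carry(b3,left)", "robot_in(rmD)"]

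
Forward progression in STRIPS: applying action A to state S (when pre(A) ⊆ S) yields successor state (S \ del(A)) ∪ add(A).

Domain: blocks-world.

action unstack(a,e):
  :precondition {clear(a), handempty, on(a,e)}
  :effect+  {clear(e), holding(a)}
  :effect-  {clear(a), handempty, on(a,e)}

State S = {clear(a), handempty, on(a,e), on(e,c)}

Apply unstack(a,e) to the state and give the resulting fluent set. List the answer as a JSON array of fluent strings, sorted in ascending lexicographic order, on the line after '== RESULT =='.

Progress:
  pre ⊆ S: {clear(a), handempty, on(a,e)} ⊆ S  — applicable
  S \ del = {on(e,c)}
  ∪ add   = {clear(e), holding(a), on(e,c)}

== RESULT ==
["clear(e)", "holding(a)", "on(e,c)"]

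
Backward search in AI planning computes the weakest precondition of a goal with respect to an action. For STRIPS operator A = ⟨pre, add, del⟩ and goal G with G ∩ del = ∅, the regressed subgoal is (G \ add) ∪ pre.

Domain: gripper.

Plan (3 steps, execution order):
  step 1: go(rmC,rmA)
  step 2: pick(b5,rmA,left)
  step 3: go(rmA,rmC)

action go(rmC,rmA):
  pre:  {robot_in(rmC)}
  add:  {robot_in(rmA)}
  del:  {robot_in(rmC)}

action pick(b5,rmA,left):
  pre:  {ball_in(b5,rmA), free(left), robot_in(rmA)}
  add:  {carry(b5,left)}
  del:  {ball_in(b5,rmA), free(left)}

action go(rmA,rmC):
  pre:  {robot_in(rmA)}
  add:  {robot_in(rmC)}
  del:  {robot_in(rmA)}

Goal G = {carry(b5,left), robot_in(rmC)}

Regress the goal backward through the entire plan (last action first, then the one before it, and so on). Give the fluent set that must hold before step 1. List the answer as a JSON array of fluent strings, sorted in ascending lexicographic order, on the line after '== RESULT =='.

Regress step by step:
  through step 3 (go(rmA,rmC)): drop {robot_in(rmC)}, keep {carry(b5,left)}, require {robot_in(rmA)}
    → {carry(b5,left), robot_in(rmA)}
  through step 2 (pick(b5,rmA,left)): drop {carry(b5,left)}, keep {robot_in(rmA)}, require {ball_in(b5,rmA), free(left), robot_in(rmA)}
    → {ball_in(b5,rmA), free(left), robot_in(rmA)}
  through step 1 (go(rmC,rmA)): drop {robot_in(rmA)}, keep {ball_in(b5,rmA), free(left)}, require {robot_in(rmC)}
    → {ball_in(b5,rmA), free(left), robot_in(rmC)}

== RESULT ==
["ball_in(b5,rmA)", "free(left)", "robot_in(rmC)"]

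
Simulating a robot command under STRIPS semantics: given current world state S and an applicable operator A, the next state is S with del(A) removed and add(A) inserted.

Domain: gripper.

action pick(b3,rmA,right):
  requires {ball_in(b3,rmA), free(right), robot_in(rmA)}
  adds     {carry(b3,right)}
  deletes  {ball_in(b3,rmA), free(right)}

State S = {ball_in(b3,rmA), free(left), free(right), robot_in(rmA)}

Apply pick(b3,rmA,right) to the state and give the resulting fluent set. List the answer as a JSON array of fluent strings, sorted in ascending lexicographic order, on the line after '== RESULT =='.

Progress:
  pre ⊆ S: {ball_in(b3,rmA), free(right), robot_in(rmA)} ⊆ S  — applicable
  S \ del = {free(left), robot_in(rmA)}
  ∪ add   = {carry(b3,right), free(left), robot_in(rmA)}

== RESULT ==
["carry(b3,right)", "free(left)", "robot_in(rmA)"]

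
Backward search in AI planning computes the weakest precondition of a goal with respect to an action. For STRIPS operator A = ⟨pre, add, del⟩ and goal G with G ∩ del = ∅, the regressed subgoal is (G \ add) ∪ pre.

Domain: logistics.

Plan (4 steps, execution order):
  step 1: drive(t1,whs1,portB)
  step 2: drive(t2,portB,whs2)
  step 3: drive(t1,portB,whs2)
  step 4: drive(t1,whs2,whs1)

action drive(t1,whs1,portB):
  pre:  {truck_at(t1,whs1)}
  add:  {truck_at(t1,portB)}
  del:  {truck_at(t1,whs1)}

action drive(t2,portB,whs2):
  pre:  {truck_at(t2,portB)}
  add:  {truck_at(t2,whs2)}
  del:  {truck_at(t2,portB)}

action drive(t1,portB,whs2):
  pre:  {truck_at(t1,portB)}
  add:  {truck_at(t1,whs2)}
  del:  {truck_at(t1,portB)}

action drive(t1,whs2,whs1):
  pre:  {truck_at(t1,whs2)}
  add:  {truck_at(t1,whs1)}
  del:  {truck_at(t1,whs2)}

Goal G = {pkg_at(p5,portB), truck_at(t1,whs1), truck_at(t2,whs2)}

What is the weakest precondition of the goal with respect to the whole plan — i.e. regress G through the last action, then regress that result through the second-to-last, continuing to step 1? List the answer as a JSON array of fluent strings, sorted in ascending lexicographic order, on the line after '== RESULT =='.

Work backward from the goal:
  through step 4 (drive(t1,whs2,whs1)): drop {truck_at(t1,whs1)}, keep {pkg_at(p5,portB), truck_at(t2,whs2)}, require {truck_at(t1,whs2)}
    → {pkg_at(p5,portB), truck_at(t1,whs2), truck_at(t2,whs2)}
  through step 3 (drive(t1,portB,whs2)): drop {truck_at(t1,whs2)}, keep {pkg_at(p5,portB), truck_at(t2,whs2)}, require {truck_at(t1,portB)}
    → {pkg_at(p5,portB), truck_at(t1,portB), truck_at(t2,whs2)}
  through step 2 (drive(t2,portB,whs2)): drop {truck_at(t2,whs2)}, keep {pkg_at(p5,portB), truck_at(t1,portB)}, require {truck_at(t2,portB)}
    → {pkg_at(p5,portB), truck_at(t1,portB), truck_at(t2,portB)}
  through step 1 (drive(t1,whs1,portB)): drop {truck_at(t1,portB)}, keep {pkg_at(p5,portB), truck_at(t2,portB)}, require {truck_at(t1,whs1)}
    → {pkg_at(p5,portB), truck_at(t1,whs1), truck_at(t2,portB)}

== RESULT ==
["pkg_at(p5,portB)", "truck_at(t1,whs1)", "truck_at(t2,portB)"]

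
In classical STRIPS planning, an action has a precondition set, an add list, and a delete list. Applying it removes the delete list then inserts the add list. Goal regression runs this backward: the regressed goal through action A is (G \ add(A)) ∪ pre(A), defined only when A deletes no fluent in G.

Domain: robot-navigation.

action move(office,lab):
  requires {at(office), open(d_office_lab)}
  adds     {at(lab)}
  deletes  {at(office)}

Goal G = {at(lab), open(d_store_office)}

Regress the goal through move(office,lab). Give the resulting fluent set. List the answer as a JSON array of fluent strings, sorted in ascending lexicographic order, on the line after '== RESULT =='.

Compute (G \ add) ∪ pre:
  G ∩ del = {}  (empty — regression defined)
  G \ add = {at(lab), open(d_store_office)} \ {at(lab)} = {open(d_store_office)}
  ∪ pre   = {open(d_store_office)} ∪ {at(office), open(d_office_lab)}
          = {at(office), open(d_office_lab), open(d_store_office)}

== RESULT ==
["at(office)", "open(d_office_lab)", "open(d_store_office)"]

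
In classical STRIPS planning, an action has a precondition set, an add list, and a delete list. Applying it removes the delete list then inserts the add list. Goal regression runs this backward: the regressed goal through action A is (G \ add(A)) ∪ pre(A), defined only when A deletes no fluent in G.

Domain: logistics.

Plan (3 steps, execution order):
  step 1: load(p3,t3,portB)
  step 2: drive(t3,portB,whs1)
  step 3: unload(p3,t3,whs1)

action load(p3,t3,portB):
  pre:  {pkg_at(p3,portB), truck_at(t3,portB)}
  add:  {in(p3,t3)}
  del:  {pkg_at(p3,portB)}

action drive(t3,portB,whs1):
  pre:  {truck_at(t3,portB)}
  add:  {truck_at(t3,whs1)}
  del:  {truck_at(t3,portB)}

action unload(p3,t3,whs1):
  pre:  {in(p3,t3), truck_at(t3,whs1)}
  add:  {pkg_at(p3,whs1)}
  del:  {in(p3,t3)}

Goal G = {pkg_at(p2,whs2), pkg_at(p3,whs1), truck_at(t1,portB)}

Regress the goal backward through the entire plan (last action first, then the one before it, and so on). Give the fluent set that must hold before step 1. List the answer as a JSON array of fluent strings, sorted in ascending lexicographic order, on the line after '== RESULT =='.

Work backward from the goal:
  through step 3 (unload(p3,t3,whs1)): drop {pkg_at(p3,whs1)}, keep {pkg_at(p2,whs2), truck_at(t1,portB)}, require {in(p3,t3), truck_at(t3,whs1)}
    → {in(p3,t3), pkg_at(p2,whs2), truck_at(t1,portB), truck_at(t3,whs1)}
  through step 2 (drive(t3,portB,whs1)): drop {truck_at(t3,whs1)}, keep {in(p3,t3), pkg_at(p2,whs2), truck_at(t1,portB)}, require {truck_at(t3,portB)}
    → {in(p3,t3), pkg_at(p2,whs2), truck_at(t1,portB), truck_at(t3,portB)}
  through step 1 (load(p3,t3,portB)): drop {in(p3,t3)}, keep {pkg_at(p2,whs2), truck_at(t1,portB), truck_at(t3,portB)}, require {pkg_at(p3,portB), truck_at(t3,portB)}
    → {pkg_at(p2,whs2), pkg_at(p3,portB), truck_at(t1,portB), truck_at(t3,portB)}

== RESULT ==
["pkg_at(p2,whs2)", "pkg_at(p3,portB)", "truck_at(t1,portB)", "truck_at(t3,portB)"]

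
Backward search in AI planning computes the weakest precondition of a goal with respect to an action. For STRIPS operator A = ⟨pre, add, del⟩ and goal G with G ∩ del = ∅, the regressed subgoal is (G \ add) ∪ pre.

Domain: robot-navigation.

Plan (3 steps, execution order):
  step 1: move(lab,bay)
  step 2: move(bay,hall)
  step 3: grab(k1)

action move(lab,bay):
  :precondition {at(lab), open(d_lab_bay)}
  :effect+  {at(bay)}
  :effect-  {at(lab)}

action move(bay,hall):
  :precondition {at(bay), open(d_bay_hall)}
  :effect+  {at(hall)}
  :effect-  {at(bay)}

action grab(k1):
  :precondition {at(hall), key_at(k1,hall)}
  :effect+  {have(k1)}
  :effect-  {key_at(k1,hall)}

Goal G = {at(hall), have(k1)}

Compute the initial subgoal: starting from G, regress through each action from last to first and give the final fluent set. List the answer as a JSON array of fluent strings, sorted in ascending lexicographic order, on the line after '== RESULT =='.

Work backward from the goal:
  through step 3 (grab(k1)): drop {have(k1)}, keep {at(hall)}, require {at(hall), key_at(k1,hall)}
    → {at(hall), key_at(k1,hall)}
  through step 2 (move(bay,hall)): drop {at(hall)}, keep {key_at(k1,hall)}, require {at(bay), open(d_bay_hall)}
    → {at(bay), key_at(k1,hall), open(d_bay_hall)}
  through step 1 (move(lab,bay)): drop {at(bay)}, keep {key_at(k1,hall), open(d_bay_hall)}, require {at(lab), open(d_lab_bay)}
    → {at(lab), key_at(k1,hall), open(d_bay_hall), open(d_lab_bay)}

== RESULT ==
["at(lab)", "key_at(k1,hall)", "open(d_bay_hall)", "open(d_lab_bay)"]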